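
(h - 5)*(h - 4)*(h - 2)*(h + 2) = h^4 - 9*h^3 + 16*h^2 + 36*h - 80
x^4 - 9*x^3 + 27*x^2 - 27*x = x*(x - 3)^3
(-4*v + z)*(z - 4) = -4*v*z + 16*v + z^2 - 4*z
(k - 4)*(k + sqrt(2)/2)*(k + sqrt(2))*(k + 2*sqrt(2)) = k^4 - 4*k^3 + 7*sqrt(2)*k^3/2 - 14*sqrt(2)*k^2 + 7*k^2 - 28*k + 2*sqrt(2)*k - 8*sqrt(2)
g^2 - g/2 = g*(g - 1/2)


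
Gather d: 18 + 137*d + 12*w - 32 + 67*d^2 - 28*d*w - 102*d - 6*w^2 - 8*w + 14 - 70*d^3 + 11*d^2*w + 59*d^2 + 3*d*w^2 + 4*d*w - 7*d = -70*d^3 + d^2*(11*w + 126) + d*(3*w^2 - 24*w + 28) - 6*w^2 + 4*w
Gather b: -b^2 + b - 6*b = -b^2 - 5*b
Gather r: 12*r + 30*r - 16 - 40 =42*r - 56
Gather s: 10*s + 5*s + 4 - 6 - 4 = 15*s - 6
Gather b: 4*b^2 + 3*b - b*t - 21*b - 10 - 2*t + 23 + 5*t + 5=4*b^2 + b*(-t - 18) + 3*t + 18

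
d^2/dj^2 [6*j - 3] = 0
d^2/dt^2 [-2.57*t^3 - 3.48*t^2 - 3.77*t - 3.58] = -15.42*t - 6.96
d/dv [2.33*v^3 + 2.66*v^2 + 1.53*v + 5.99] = 6.99*v^2 + 5.32*v + 1.53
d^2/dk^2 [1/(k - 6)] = 2/(k - 6)^3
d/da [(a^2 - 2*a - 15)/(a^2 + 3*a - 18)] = (5*a^2 - 6*a + 81)/(a^4 + 6*a^3 - 27*a^2 - 108*a + 324)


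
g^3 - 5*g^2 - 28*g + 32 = (g - 8)*(g - 1)*(g + 4)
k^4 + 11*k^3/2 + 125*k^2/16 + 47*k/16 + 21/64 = (k + 1/4)^2*(k + 3/2)*(k + 7/2)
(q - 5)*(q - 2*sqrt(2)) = q^2 - 5*q - 2*sqrt(2)*q + 10*sqrt(2)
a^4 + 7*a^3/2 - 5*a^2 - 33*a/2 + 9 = (a - 2)*(a - 1/2)*(a + 3)^2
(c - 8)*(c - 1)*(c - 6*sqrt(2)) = c^3 - 9*c^2 - 6*sqrt(2)*c^2 + 8*c + 54*sqrt(2)*c - 48*sqrt(2)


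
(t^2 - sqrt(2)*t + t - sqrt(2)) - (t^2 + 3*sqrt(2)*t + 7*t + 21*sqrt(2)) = -6*t - 4*sqrt(2)*t - 22*sqrt(2)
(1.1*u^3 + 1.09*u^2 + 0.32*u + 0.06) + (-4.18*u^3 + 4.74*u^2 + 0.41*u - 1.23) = -3.08*u^3 + 5.83*u^2 + 0.73*u - 1.17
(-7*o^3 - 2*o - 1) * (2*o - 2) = -14*o^4 + 14*o^3 - 4*o^2 + 2*o + 2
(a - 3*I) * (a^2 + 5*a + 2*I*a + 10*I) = a^3 + 5*a^2 - I*a^2 + 6*a - 5*I*a + 30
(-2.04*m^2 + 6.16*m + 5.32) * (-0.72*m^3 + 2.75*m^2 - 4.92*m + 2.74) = 1.4688*m^5 - 10.0452*m^4 + 23.1464*m^3 - 21.2668*m^2 - 9.296*m + 14.5768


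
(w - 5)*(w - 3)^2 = w^3 - 11*w^2 + 39*w - 45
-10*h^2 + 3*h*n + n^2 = (-2*h + n)*(5*h + n)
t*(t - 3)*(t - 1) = t^3 - 4*t^2 + 3*t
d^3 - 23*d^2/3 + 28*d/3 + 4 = (d - 6)*(d - 2)*(d + 1/3)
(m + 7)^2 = m^2 + 14*m + 49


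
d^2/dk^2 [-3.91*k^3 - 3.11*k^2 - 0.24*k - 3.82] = -23.46*k - 6.22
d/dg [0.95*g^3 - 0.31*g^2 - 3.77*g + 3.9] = 2.85*g^2 - 0.62*g - 3.77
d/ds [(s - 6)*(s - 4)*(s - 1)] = 3*s^2 - 22*s + 34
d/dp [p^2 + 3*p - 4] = 2*p + 3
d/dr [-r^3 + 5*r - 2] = 5 - 3*r^2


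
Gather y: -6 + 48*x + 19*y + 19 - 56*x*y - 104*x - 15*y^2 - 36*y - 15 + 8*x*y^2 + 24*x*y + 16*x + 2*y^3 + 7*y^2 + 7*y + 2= -40*x + 2*y^3 + y^2*(8*x - 8) + y*(-32*x - 10)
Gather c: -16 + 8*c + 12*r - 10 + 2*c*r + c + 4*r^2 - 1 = c*(2*r + 9) + 4*r^2 + 12*r - 27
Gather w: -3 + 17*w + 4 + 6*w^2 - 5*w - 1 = 6*w^2 + 12*w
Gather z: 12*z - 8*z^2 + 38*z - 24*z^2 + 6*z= -32*z^2 + 56*z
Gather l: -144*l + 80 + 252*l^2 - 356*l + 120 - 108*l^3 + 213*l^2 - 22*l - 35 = -108*l^3 + 465*l^2 - 522*l + 165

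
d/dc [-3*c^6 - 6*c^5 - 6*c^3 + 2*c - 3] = -18*c^5 - 30*c^4 - 18*c^2 + 2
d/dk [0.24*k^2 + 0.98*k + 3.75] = 0.48*k + 0.98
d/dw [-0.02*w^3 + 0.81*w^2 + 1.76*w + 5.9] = -0.06*w^2 + 1.62*w + 1.76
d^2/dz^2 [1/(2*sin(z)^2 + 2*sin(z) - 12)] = (-4*sin(z)^4 - 3*sin(z)^3 - 19*sin(z)^2 + 14)/(2*(sin(z)^2 + sin(z) - 6)^3)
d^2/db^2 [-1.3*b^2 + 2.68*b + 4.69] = -2.60000000000000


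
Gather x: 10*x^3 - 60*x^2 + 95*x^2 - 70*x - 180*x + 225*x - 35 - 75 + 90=10*x^3 + 35*x^2 - 25*x - 20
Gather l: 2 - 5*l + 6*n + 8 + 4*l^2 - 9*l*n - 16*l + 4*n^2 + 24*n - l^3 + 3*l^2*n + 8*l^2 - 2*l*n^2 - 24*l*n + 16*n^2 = -l^3 + l^2*(3*n + 12) + l*(-2*n^2 - 33*n - 21) + 20*n^2 + 30*n + 10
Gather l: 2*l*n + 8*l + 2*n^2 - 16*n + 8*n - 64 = l*(2*n + 8) + 2*n^2 - 8*n - 64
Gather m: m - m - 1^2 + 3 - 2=0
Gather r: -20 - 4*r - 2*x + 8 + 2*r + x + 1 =-2*r - x - 11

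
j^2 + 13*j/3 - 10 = (j - 5/3)*(j + 6)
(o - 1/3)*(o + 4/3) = o^2 + o - 4/9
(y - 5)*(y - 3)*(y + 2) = y^3 - 6*y^2 - y + 30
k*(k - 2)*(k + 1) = k^3 - k^2 - 2*k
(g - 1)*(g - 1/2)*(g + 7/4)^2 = g^4 + 2*g^3 - 27*g^2/16 - 91*g/32 + 49/32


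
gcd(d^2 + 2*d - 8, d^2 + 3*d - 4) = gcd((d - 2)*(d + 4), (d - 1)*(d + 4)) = d + 4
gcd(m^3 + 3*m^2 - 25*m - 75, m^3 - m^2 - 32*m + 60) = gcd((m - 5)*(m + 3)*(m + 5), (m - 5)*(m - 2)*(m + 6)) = m - 5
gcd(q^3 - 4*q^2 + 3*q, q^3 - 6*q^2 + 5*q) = q^2 - q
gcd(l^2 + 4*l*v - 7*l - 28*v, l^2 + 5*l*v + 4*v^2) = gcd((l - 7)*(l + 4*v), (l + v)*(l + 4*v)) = l + 4*v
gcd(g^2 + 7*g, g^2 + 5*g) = g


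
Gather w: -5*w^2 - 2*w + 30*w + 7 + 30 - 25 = -5*w^2 + 28*w + 12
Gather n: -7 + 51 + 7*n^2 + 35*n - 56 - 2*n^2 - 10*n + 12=5*n^2 + 25*n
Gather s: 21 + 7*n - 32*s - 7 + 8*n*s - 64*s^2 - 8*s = 7*n - 64*s^2 + s*(8*n - 40) + 14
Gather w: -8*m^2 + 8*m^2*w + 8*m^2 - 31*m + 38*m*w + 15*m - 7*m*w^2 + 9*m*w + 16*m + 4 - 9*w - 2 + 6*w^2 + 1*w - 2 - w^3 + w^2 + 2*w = -w^3 + w^2*(7 - 7*m) + w*(8*m^2 + 47*m - 6)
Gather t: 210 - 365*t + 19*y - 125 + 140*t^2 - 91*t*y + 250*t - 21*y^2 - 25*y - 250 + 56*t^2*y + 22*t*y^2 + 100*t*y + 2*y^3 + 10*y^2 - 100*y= t^2*(56*y + 140) + t*(22*y^2 + 9*y - 115) + 2*y^3 - 11*y^2 - 106*y - 165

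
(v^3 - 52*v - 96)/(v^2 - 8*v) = v + 8 + 12/v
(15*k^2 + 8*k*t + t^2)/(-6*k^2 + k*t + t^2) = (5*k + t)/(-2*k + t)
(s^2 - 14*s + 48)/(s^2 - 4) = (s^2 - 14*s + 48)/(s^2 - 4)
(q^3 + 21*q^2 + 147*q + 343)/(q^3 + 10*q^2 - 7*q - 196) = (q + 7)/(q - 4)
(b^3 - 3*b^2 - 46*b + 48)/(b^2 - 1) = (b^2 - 2*b - 48)/(b + 1)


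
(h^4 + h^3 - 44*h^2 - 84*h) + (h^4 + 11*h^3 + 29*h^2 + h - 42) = 2*h^4 + 12*h^3 - 15*h^2 - 83*h - 42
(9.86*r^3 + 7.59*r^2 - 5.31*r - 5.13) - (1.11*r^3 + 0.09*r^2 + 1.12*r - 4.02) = 8.75*r^3 + 7.5*r^2 - 6.43*r - 1.11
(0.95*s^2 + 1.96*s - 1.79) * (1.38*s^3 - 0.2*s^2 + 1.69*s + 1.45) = 1.311*s^5 + 2.5148*s^4 - 1.2567*s^3 + 5.0479*s^2 - 0.1831*s - 2.5955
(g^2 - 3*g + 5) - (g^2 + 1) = 4 - 3*g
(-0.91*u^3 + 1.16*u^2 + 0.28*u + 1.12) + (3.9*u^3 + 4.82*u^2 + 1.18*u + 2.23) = 2.99*u^3 + 5.98*u^2 + 1.46*u + 3.35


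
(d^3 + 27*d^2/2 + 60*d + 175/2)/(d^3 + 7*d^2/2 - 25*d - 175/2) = (d + 5)/(d - 5)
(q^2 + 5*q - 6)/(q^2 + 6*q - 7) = (q + 6)/(q + 7)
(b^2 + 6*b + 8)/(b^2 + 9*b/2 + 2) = 2*(b + 2)/(2*b + 1)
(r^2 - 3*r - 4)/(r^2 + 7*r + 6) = (r - 4)/(r + 6)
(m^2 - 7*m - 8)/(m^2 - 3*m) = (m^2 - 7*m - 8)/(m*(m - 3))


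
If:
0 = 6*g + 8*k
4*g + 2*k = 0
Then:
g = 0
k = 0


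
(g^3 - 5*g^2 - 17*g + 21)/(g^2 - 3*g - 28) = (g^2 + 2*g - 3)/(g + 4)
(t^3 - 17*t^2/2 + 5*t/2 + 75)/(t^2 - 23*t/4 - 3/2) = 2*(2*t^2 - 5*t - 25)/(4*t + 1)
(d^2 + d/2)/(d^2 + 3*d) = (d + 1/2)/(d + 3)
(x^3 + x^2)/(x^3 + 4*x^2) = (x + 1)/(x + 4)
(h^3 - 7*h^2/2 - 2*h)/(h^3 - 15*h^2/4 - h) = 2*(2*h + 1)/(4*h + 1)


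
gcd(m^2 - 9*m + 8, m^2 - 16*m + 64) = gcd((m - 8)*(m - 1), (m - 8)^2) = m - 8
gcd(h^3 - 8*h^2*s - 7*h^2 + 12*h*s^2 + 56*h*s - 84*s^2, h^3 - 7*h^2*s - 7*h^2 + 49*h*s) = h - 7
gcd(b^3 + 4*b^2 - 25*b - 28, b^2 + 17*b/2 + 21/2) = b + 7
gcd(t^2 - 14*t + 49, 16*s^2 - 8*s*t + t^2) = 1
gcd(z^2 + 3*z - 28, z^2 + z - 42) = z + 7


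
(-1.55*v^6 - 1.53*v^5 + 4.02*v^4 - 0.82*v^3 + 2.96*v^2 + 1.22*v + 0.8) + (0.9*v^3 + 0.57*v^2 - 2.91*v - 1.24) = -1.55*v^6 - 1.53*v^5 + 4.02*v^4 + 0.0800000000000001*v^3 + 3.53*v^2 - 1.69*v - 0.44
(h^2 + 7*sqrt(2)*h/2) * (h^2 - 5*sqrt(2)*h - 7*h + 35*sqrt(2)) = h^4 - 7*h^3 - 3*sqrt(2)*h^3/2 - 35*h^2 + 21*sqrt(2)*h^2/2 + 245*h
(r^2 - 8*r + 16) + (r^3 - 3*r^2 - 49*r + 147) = r^3 - 2*r^2 - 57*r + 163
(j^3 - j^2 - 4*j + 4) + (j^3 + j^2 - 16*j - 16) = 2*j^3 - 20*j - 12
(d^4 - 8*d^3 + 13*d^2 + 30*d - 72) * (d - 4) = d^5 - 12*d^4 + 45*d^3 - 22*d^2 - 192*d + 288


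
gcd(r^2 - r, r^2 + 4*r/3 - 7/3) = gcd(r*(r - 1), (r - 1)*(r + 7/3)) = r - 1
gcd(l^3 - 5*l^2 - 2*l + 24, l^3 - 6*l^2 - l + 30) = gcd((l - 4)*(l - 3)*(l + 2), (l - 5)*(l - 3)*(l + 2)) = l^2 - l - 6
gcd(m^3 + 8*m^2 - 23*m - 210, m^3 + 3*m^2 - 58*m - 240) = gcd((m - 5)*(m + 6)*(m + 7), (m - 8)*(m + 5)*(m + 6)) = m + 6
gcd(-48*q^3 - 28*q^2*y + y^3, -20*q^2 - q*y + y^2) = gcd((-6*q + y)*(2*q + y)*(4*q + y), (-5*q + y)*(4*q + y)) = 4*q + y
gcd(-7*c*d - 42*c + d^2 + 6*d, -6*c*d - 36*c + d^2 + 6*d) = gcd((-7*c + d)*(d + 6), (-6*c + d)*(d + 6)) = d + 6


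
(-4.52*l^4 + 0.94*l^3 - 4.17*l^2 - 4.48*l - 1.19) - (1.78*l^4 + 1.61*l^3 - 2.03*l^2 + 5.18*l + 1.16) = -6.3*l^4 - 0.67*l^3 - 2.14*l^2 - 9.66*l - 2.35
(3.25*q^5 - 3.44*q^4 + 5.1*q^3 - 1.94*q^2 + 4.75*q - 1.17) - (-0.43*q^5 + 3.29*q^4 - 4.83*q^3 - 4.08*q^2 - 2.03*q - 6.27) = 3.68*q^5 - 6.73*q^4 + 9.93*q^3 + 2.14*q^2 + 6.78*q + 5.1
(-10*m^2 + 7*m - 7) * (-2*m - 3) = 20*m^3 + 16*m^2 - 7*m + 21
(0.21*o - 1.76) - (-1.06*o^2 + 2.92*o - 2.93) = 1.06*o^2 - 2.71*o + 1.17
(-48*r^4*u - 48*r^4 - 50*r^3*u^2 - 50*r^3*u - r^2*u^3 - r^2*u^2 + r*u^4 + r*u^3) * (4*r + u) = -192*r^5*u - 192*r^5 - 248*r^4*u^2 - 248*r^4*u - 54*r^3*u^3 - 54*r^3*u^2 + 3*r^2*u^4 + 3*r^2*u^3 + r*u^5 + r*u^4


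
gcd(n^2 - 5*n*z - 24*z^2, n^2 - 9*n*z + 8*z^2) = -n + 8*z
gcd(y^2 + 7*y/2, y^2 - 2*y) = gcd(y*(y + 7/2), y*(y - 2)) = y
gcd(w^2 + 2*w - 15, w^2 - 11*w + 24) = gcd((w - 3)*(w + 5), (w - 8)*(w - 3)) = w - 3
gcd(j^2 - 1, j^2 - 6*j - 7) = j + 1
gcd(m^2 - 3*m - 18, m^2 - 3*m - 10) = 1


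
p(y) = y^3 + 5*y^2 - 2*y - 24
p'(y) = 3*y^2 + 10*y - 2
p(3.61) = 80.99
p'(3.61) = 73.20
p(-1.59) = -12.20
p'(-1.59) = -10.32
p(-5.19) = -18.74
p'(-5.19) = 26.91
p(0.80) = -21.89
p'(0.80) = 7.92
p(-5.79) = -38.90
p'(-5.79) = 40.67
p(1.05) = -19.43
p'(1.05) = 11.81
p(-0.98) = -18.18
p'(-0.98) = -8.92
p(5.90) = 343.63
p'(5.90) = 161.43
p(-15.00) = -2244.00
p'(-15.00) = 523.00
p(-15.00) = -2244.00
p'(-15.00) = 523.00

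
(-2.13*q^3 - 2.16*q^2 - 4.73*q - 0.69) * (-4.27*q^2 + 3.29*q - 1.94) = 9.0951*q^5 + 2.2155*q^4 + 17.2229*q^3 - 8.425*q^2 + 6.9061*q + 1.3386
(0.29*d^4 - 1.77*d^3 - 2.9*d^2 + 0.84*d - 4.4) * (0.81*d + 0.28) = 0.2349*d^5 - 1.3525*d^4 - 2.8446*d^3 - 0.1316*d^2 - 3.3288*d - 1.232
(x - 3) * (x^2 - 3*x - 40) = x^3 - 6*x^2 - 31*x + 120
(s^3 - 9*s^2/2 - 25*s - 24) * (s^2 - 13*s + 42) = s^5 - 35*s^4/2 + 151*s^3/2 + 112*s^2 - 738*s - 1008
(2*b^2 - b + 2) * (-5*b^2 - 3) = -10*b^4 + 5*b^3 - 16*b^2 + 3*b - 6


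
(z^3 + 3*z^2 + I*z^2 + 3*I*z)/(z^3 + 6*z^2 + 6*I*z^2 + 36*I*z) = (z^2 + z*(3 + I) + 3*I)/(z^2 + 6*z*(1 + I) + 36*I)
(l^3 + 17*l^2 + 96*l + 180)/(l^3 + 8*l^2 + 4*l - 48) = (l^2 + 11*l + 30)/(l^2 + 2*l - 8)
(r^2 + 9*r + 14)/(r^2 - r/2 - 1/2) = 2*(r^2 + 9*r + 14)/(2*r^2 - r - 1)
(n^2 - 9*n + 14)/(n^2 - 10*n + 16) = (n - 7)/(n - 8)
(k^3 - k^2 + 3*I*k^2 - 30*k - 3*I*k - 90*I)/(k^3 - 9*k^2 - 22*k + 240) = (k + 3*I)/(k - 8)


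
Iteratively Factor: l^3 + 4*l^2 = (l)*(l^2 + 4*l) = l*(l + 4)*(l)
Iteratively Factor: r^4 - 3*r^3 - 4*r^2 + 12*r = (r + 2)*(r^3 - 5*r^2 + 6*r) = r*(r + 2)*(r^2 - 5*r + 6) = r*(r - 2)*(r + 2)*(r - 3)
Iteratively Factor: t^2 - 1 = (t + 1)*(t - 1)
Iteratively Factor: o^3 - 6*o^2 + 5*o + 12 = (o + 1)*(o^2 - 7*o + 12) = (o - 4)*(o + 1)*(o - 3)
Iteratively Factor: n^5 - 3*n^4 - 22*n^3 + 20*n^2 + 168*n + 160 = (n + 2)*(n^4 - 5*n^3 - 12*n^2 + 44*n + 80) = (n + 2)^2*(n^3 - 7*n^2 + 2*n + 40) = (n - 4)*(n + 2)^2*(n^2 - 3*n - 10) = (n - 5)*(n - 4)*(n + 2)^2*(n + 2)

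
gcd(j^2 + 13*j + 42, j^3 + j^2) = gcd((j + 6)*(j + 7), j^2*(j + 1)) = 1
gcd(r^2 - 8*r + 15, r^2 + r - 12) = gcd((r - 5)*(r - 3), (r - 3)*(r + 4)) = r - 3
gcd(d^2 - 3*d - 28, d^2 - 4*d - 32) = d + 4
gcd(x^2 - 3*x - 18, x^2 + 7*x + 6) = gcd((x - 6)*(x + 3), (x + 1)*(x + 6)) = 1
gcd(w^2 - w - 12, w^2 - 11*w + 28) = w - 4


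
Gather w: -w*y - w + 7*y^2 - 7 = w*(-y - 1) + 7*y^2 - 7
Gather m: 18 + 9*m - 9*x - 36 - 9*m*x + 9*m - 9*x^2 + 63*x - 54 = m*(18 - 9*x) - 9*x^2 + 54*x - 72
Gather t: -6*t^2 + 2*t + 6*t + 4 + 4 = -6*t^2 + 8*t + 8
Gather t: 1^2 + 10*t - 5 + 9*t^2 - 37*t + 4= 9*t^2 - 27*t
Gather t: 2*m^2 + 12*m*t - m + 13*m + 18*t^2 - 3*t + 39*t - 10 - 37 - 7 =2*m^2 + 12*m + 18*t^2 + t*(12*m + 36) - 54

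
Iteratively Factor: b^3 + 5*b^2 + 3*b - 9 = (b + 3)*(b^2 + 2*b - 3) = (b - 1)*(b + 3)*(b + 3)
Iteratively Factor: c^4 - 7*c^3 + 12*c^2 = (c)*(c^3 - 7*c^2 + 12*c) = c*(c - 4)*(c^2 - 3*c) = c*(c - 4)*(c - 3)*(c)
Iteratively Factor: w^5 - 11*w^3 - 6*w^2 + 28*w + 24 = (w + 1)*(w^4 - w^3 - 10*w^2 + 4*w + 24) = (w + 1)*(w + 2)*(w^3 - 3*w^2 - 4*w + 12) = (w - 2)*(w + 1)*(w + 2)*(w^2 - w - 6) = (w - 3)*(w - 2)*(w + 1)*(w + 2)*(w + 2)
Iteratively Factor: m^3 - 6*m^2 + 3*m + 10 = (m - 5)*(m^2 - m - 2) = (m - 5)*(m + 1)*(m - 2)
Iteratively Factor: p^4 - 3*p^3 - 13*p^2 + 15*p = (p - 1)*(p^3 - 2*p^2 - 15*p) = p*(p - 1)*(p^2 - 2*p - 15) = p*(p - 5)*(p - 1)*(p + 3)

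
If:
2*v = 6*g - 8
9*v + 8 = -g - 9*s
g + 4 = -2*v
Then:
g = 4/7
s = 4/3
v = -16/7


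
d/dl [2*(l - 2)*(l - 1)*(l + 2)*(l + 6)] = 8*l^3 + 30*l^2 - 40*l - 40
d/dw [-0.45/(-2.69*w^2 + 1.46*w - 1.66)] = (0.657 - 2.421*w)/(2.69*w^2 - 1.46*w + 1.66)^2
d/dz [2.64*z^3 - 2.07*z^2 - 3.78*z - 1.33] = 7.92*z^2 - 4.14*z - 3.78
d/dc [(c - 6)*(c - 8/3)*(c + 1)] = 3*c^2 - 46*c/3 + 22/3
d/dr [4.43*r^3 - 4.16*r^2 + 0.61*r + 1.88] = 13.29*r^2 - 8.32*r + 0.61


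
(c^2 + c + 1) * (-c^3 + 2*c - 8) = -c^5 - c^4 + c^3 - 6*c^2 - 6*c - 8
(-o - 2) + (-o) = -2*o - 2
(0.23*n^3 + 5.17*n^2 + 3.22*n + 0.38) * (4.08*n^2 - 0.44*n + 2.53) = 0.9384*n^5 + 20.9924*n^4 + 11.4447*n^3 + 13.2137*n^2 + 7.9794*n + 0.9614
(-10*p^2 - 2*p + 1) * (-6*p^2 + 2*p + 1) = 60*p^4 - 8*p^3 - 20*p^2 + 1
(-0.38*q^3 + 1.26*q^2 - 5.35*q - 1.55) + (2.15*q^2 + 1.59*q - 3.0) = -0.38*q^3 + 3.41*q^2 - 3.76*q - 4.55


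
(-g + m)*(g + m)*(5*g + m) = -5*g^3 - g^2*m + 5*g*m^2 + m^3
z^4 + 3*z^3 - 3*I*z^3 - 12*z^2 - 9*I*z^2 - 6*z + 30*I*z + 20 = (z - 2)*(z + 5)*(z - 2*I)*(z - I)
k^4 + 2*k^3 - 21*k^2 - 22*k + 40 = (k - 4)*(k - 1)*(k + 2)*(k + 5)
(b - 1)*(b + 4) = b^2 + 3*b - 4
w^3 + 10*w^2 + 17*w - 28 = (w - 1)*(w + 4)*(w + 7)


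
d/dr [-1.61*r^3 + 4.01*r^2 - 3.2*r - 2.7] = -4.83*r^2 + 8.02*r - 3.2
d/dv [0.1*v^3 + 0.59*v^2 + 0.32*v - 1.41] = 0.3*v^2 + 1.18*v + 0.32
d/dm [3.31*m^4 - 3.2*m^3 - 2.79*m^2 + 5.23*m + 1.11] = 13.24*m^3 - 9.6*m^2 - 5.58*m + 5.23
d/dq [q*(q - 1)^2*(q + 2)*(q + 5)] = 5*q^4 + 20*q^3 - 9*q^2 - 26*q + 10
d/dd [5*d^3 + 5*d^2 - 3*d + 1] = 15*d^2 + 10*d - 3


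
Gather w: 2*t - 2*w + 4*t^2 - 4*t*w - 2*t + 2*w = 4*t^2 - 4*t*w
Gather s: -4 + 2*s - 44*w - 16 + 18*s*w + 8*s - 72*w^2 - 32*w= s*(18*w + 10) - 72*w^2 - 76*w - 20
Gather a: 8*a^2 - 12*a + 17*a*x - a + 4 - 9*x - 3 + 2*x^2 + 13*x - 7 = 8*a^2 + a*(17*x - 13) + 2*x^2 + 4*x - 6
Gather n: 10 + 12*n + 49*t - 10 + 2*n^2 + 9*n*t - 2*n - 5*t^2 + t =2*n^2 + n*(9*t + 10) - 5*t^2 + 50*t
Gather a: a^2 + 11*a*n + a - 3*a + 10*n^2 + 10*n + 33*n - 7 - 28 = a^2 + a*(11*n - 2) + 10*n^2 + 43*n - 35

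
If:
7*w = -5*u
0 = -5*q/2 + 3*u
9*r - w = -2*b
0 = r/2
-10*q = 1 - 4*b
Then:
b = 5/188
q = -21/235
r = 0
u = -7/94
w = 5/94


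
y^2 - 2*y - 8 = (y - 4)*(y + 2)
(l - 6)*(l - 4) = l^2 - 10*l + 24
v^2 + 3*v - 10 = (v - 2)*(v + 5)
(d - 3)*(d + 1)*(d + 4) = d^3 + 2*d^2 - 11*d - 12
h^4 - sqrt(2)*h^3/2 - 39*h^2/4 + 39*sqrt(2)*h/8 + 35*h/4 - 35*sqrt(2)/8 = (h - 5/2)*(h - 1)*(h + 7/2)*(h - sqrt(2)/2)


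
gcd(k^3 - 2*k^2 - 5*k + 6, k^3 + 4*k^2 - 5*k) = k - 1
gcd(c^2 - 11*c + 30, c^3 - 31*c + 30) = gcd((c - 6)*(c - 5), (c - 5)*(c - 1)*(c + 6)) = c - 5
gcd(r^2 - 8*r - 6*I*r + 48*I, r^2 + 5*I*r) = 1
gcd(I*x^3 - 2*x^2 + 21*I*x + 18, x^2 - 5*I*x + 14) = 1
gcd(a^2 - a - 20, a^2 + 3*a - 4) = a + 4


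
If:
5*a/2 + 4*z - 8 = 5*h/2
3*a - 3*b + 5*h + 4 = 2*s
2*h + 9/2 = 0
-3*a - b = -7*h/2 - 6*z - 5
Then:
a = 19/20 - 8*z/5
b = 54*z/5 - 229/40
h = -9/4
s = 511/80 - 93*z/5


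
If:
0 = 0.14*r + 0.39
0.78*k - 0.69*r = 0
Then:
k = -2.46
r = -2.79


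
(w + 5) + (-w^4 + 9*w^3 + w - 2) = -w^4 + 9*w^3 + 2*w + 3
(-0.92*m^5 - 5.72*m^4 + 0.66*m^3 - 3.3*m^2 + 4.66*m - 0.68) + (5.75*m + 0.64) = -0.92*m^5 - 5.72*m^4 + 0.66*m^3 - 3.3*m^2 + 10.41*m - 0.04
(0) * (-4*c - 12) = 0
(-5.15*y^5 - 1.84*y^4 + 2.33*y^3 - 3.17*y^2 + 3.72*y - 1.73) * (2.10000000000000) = -10.815*y^5 - 3.864*y^4 + 4.893*y^3 - 6.657*y^2 + 7.812*y - 3.633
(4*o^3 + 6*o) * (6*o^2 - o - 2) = 24*o^5 - 4*o^4 + 28*o^3 - 6*o^2 - 12*o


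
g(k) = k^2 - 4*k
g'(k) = 2*k - 4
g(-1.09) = 5.55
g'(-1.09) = -6.18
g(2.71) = -3.50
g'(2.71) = 1.42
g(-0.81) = 3.90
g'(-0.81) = -5.62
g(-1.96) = 11.68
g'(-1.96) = -7.92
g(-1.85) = 10.82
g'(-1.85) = -7.70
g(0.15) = -0.58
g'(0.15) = -3.70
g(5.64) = 9.25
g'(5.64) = 7.28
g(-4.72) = 41.16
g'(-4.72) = -13.44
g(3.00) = -3.00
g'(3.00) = 2.00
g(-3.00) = 21.00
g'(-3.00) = -10.00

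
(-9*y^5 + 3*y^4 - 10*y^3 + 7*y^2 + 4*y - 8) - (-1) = -9*y^5 + 3*y^4 - 10*y^3 + 7*y^2 + 4*y - 7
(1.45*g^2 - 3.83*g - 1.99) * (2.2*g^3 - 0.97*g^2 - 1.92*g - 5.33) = 3.19*g^5 - 9.8325*g^4 - 3.4469*g^3 + 1.5554*g^2 + 24.2347*g + 10.6067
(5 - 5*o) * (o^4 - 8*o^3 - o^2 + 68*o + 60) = -5*o^5 + 45*o^4 - 35*o^3 - 345*o^2 + 40*o + 300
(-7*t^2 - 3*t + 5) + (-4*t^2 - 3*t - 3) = -11*t^2 - 6*t + 2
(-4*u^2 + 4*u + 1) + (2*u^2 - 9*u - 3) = -2*u^2 - 5*u - 2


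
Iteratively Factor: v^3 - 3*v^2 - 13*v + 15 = (v - 1)*(v^2 - 2*v - 15) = (v - 5)*(v - 1)*(v + 3)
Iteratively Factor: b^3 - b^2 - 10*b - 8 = (b - 4)*(b^2 + 3*b + 2) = (b - 4)*(b + 1)*(b + 2)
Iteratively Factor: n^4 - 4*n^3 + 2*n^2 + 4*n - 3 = (n - 1)*(n^3 - 3*n^2 - n + 3) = (n - 1)^2*(n^2 - 2*n - 3) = (n - 1)^2*(n + 1)*(n - 3)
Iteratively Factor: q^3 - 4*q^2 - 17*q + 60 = (q - 5)*(q^2 + q - 12) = (q - 5)*(q - 3)*(q + 4)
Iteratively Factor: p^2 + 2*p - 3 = (p + 3)*(p - 1)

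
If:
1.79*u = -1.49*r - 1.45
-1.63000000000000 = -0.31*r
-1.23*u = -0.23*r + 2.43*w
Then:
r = 5.26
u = -5.19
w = 3.12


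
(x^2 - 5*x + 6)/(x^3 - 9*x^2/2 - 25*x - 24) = 2*(-x^2 + 5*x - 6)/(-2*x^3 + 9*x^2 + 50*x + 48)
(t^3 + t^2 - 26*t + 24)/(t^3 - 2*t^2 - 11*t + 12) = (t + 6)/(t + 3)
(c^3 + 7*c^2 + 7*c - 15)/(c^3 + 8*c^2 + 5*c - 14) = (c^2 + 8*c + 15)/(c^2 + 9*c + 14)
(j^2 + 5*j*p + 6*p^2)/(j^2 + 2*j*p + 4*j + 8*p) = (j + 3*p)/(j + 4)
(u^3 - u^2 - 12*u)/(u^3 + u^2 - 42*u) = (u^2 - u - 12)/(u^2 + u - 42)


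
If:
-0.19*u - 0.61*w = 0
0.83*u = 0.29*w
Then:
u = 0.00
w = 0.00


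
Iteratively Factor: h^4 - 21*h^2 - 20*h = (h + 1)*(h^3 - h^2 - 20*h) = (h + 1)*(h + 4)*(h^2 - 5*h) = h*(h + 1)*(h + 4)*(h - 5)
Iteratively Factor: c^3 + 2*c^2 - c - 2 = (c - 1)*(c^2 + 3*c + 2) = (c - 1)*(c + 1)*(c + 2)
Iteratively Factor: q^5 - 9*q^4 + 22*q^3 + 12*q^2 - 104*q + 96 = (q - 2)*(q^4 - 7*q^3 + 8*q^2 + 28*q - 48) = (q - 3)*(q - 2)*(q^3 - 4*q^2 - 4*q + 16) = (q - 4)*(q - 3)*(q - 2)*(q^2 - 4) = (q - 4)*(q - 3)*(q - 2)*(q + 2)*(q - 2)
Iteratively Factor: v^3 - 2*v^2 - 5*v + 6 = (v - 1)*(v^2 - v - 6) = (v - 3)*(v - 1)*(v + 2)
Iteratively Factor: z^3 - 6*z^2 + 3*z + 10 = (z - 2)*(z^2 - 4*z - 5) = (z - 2)*(z + 1)*(z - 5)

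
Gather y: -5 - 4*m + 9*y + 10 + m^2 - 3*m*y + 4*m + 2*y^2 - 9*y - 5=m^2 - 3*m*y + 2*y^2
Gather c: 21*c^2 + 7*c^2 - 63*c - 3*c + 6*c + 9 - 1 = 28*c^2 - 60*c + 8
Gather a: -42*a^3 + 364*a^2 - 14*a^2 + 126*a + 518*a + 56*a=-42*a^3 + 350*a^2 + 700*a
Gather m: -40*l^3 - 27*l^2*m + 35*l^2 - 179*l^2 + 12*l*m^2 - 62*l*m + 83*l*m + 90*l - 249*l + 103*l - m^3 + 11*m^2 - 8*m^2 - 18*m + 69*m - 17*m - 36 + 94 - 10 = -40*l^3 - 144*l^2 - 56*l - m^3 + m^2*(12*l + 3) + m*(-27*l^2 + 21*l + 34) + 48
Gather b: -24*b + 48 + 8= 56 - 24*b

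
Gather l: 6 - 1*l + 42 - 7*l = 48 - 8*l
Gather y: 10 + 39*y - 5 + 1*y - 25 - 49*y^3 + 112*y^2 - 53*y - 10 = -49*y^3 + 112*y^2 - 13*y - 30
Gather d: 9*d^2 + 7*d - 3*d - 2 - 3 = 9*d^2 + 4*d - 5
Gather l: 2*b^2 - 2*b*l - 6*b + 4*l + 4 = 2*b^2 - 6*b + l*(4 - 2*b) + 4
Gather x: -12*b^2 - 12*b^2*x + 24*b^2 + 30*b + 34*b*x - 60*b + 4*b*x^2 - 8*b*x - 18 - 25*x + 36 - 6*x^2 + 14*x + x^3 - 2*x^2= 12*b^2 - 30*b + x^3 + x^2*(4*b - 8) + x*(-12*b^2 + 26*b - 11) + 18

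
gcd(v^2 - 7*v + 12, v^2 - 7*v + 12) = v^2 - 7*v + 12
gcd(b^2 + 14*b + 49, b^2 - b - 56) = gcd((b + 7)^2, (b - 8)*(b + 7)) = b + 7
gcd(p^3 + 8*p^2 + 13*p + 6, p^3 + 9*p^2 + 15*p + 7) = p^2 + 2*p + 1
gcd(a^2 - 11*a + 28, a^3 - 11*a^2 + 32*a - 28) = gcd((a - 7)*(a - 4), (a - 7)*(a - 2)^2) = a - 7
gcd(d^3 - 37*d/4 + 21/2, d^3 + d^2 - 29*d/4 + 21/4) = d^2 + 2*d - 21/4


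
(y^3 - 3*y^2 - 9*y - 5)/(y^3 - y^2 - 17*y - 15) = (y + 1)/(y + 3)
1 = 1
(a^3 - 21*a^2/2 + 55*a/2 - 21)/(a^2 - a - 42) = (a^2 - 7*a/2 + 3)/(a + 6)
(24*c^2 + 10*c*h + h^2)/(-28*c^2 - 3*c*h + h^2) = (-6*c - h)/(7*c - h)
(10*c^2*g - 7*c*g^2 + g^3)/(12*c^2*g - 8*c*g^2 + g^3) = (5*c - g)/(6*c - g)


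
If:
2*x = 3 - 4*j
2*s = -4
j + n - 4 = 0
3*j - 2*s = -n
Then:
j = -4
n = 8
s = -2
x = 19/2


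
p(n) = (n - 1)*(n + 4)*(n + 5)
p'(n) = (n - 1)*(n + 4) + (n - 1)*(n + 5) + (n + 4)*(n + 5) = 3*n^2 + 16*n + 11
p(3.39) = 148.19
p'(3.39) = 99.72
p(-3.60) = -2.58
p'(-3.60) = -7.72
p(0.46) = -13.15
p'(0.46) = 18.99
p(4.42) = 271.26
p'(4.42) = 140.33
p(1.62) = 23.07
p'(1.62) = 44.79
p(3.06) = 117.22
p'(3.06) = 88.05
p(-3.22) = -5.86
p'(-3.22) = -9.41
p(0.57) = -10.95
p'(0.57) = 21.09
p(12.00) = 2992.00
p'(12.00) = 635.00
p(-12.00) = -728.00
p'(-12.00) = 251.00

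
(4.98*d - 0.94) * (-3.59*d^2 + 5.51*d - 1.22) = -17.8782*d^3 + 30.8144*d^2 - 11.255*d + 1.1468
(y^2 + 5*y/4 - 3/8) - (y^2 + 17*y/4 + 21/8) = -3*y - 3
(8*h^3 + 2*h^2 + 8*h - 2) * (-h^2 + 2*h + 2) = -8*h^5 + 14*h^4 + 12*h^3 + 22*h^2 + 12*h - 4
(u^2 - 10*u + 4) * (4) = 4*u^2 - 40*u + 16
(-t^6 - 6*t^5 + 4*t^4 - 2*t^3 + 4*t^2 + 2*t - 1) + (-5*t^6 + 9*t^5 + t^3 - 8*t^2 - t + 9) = -6*t^6 + 3*t^5 + 4*t^4 - t^3 - 4*t^2 + t + 8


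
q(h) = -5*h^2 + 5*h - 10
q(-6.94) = -285.52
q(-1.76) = -34.29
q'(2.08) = -15.80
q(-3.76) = -99.49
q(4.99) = -109.55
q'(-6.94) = 74.40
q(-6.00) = -220.00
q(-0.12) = -10.67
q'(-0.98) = 14.80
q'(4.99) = -44.90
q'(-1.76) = 22.60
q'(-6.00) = 65.00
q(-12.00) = -790.00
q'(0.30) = 2.00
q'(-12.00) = 125.00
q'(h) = 5 - 10*h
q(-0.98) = -19.70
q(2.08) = -21.23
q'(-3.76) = 42.60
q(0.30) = -8.95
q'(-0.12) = 6.20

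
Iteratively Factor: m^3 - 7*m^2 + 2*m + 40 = (m - 4)*(m^2 - 3*m - 10) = (m - 5)*(m - 4)*(m + 2)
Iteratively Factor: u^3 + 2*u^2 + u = (u + 1)*(u^2 + u) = (u + 1)^2*(u)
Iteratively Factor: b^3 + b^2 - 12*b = (b + 4)*(b^2 - 3*b) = b*(b + 4)*(b - 3)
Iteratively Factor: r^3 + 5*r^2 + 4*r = (r + 1)*(r^2 + 4*r) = (r + 1)*(r + 4)*(r)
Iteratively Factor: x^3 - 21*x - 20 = (x + 4)*(x^2 - 4*x - 5) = (x + 1)*(x + 4)*(x - 5)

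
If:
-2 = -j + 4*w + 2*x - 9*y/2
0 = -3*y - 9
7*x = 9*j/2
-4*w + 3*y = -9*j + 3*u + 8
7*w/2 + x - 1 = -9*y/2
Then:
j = 3143/44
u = 29119/132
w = -395/44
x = 4041/88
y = -3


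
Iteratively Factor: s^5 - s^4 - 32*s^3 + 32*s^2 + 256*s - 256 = (s - 1)*(s^4 - 32*s^2 + 256) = (s - 4)*(s - 1)*(s^3 + 4*s^2 - 16*s - 64) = (s - 4)^2*(s - 1)*(s^2 + 8*s + 16) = (s - 4)^2*(s - 1)*(s + 4)*(s + 4)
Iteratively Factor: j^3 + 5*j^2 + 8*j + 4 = (j + 2)*(j^2 + 3*j + 2) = (j + 1)*(j + 2)*(j + 2)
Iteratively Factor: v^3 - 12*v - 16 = (v + 2)*(v^2 - 2*v - 8) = (v + 2)^2*(v - 4)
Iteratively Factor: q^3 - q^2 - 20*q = (q - 5)*(q^2 + 4*q) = q*(q - 5)*(q + 4)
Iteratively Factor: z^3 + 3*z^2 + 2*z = (z + 1)*(z^2 + 2*z) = (z + 1)*(z + 2)*(z)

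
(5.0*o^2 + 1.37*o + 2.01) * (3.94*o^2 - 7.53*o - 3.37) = 19.7*o^4 - 32.2522*o^3 - 19.2467*o^2 - 19.7522*o - 6.7737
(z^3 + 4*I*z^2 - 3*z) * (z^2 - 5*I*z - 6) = z^5 - I*z^4 + 11*z^3 - 9*I*z^2 + 18*z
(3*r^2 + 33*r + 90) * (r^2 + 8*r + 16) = 3*r^4 + 57*r^3 + 402*r^2 + 1248*r + 1440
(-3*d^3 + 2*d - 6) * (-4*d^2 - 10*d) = 12*d^5 + 30*d^4 - 8*d^3 + 4*d^2 + 60*d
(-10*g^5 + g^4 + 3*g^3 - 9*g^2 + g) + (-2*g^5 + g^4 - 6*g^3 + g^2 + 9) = -12*g^5 + 2*g^4 - 3*g^3 - 8*g^2 + g + 9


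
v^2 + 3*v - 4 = (v - 1)*(v + 4)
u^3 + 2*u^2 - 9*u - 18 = (u - 3)*(u + 2)*(u + 3)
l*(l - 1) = l^2 - l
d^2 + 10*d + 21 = (d + 3)*(d + 7)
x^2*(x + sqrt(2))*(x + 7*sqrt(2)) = x^4 + 8*sqrt(2)*x^3 + 14*x^2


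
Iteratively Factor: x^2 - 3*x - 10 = (x - 5)*(x + 2)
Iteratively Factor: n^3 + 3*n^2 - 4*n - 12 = (n - 2)*(n^2 + 5*n + 6) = (n - 2)*(n + 3)*(n + 2)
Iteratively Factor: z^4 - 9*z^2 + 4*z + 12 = (z - 2)*(z^3 + 2*z^2 - 5*z - 6) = (z - 2)*(z + 3)*(z^2 - z - 2) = (z - 2)*(z + 1)*(z + 3)*(z - 2)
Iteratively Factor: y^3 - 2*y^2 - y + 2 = (y + 1)*(y^2 - 3*y + 2) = (y - 1)*(y + 1)*(y - 2)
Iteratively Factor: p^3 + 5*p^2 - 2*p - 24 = (p + 3)*(p^2 + 2*p - 8) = (p - 2)*(p + 3)*(p + 4)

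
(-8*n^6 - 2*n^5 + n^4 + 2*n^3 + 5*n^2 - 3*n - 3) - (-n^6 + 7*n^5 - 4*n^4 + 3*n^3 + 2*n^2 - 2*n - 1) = -7*n^6 - 9*n^5 + 5*n^4 - n^3 + 3*n^2 - n - 2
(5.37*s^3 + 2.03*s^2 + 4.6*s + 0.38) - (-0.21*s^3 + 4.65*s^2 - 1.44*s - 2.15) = 5.58*s^3 - 2.62*s^2 + 6.04*s + 2.53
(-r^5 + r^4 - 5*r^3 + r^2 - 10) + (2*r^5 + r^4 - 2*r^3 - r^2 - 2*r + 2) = r^5 + 2*r^4 - 7*r^3 - 2*r - 8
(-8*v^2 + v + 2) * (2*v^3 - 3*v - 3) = -16*v^5 + 2*v^4 + 28*v^3 + 21*v^2 - 9*v - 6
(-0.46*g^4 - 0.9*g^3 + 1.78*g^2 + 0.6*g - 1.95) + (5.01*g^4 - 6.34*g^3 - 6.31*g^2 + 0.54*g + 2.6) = 4.55*g^4 - 7.24*g^3 - 4.53*g^2 + 1.14*g + 0.65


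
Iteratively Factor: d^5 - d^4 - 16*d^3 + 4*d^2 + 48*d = (d + 2)*(d^4 - 3*d^3 - 10*d^2 + 24*d) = (d + 2)*(d + 3)*(d^3 - 6*d^2 + 8*d) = (d - 4)*(d + 2)*(d + 3)*(d^2 - 2*d) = d*(d - 4)*(d + 2)*(d + 3)*(d - 2)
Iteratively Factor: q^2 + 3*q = (q)*(q + 3)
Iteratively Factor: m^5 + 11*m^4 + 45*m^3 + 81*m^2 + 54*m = (m + 3)*(m^4 + 8*m^3 + 21*m^2 + 18*m) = m*(m + 3)*(m^3 + 8*m^2 + 21*m + 18) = m*(m + 2)*(m + 3)*(m^2 + 6*m + 9) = m*(m + 2)*(m + 3)^2*(m + 3)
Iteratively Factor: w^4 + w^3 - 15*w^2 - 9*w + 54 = (w - 2)*(w^3 + 3*w^2 - 9*w - 27) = (w - 2)*(w + 3)*(w^2 - 9) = (w - 2)*(w + 3)^2*(w - 3)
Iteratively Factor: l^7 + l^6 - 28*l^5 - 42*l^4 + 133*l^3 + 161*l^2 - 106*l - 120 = (l + 3)*(l^6 - 2*l^5 - 22*l^4 + 24*l^3 + 61*l^2 - 22*l - 40) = (l + 3)*(l + 4)*(l^5 - 6*l^4 + 2*l^3 + 16*l^2 - 3*l - 10) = (l + 1)*(l + 3)*(l + 4)*(l^4 - 7*l^3 + 9*l^2 + 7*l - 10) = (l - 2)*(l + 1)*(l + 3)*(l + 4)*(l^3 - 5*l^2 - l + 5) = (l - 2)*(l - 1)*(l + 1)*(l + 3)*(l + 4)*(l^2 - 4*l - 5) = (l - 2)*(l - 1)*(l + 1)^2*(l + 3)*(l + 4)*(l - 5)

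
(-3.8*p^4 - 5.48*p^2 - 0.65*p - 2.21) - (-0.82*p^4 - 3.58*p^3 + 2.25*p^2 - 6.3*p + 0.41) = -2.98*p^4 + 3.58*p^3 - 7.73*p^2 + 5.65*p - 2.62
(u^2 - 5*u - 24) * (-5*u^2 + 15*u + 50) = -5*u^4 + 40*u^3 + 95*u^2 - 610*u - 1200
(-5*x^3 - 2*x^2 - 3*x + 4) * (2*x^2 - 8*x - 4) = -10*x^5 + 36*x^4 + 30*x^3 + 40*x^2 - 20*x - 16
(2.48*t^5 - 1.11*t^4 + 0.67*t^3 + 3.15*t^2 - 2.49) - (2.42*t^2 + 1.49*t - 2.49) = 2.48*t^5 - 1.11*t^4 + 0.67*t^3 + 0.73*t^2 - 1.49*t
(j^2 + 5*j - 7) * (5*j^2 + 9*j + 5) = 5*j^4 + 34*j^3 + 15*j^2 - 38*j - 35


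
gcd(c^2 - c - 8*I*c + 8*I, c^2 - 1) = c - 1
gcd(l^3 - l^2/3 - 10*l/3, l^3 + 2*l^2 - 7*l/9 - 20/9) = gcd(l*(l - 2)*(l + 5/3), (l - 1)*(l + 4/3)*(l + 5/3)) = l + 5/3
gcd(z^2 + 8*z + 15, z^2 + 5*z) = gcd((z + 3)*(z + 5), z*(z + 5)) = z + 5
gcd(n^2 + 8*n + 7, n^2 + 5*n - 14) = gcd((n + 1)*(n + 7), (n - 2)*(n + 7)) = n + 7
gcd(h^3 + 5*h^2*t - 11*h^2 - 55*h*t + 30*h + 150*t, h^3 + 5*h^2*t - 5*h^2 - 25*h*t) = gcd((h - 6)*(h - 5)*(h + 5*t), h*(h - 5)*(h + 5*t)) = h^2 + 5*h*t - 5*h - 25*t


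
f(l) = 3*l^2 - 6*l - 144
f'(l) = 6*l - 6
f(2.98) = -135.24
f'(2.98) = 11.88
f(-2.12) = -117.80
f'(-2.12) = -18.72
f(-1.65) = -125.93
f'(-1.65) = -15.90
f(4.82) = -103.22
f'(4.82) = 22.92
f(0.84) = -146.92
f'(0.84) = -0.96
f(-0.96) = -135.48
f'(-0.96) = -11.76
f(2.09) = -143.44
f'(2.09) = 6.54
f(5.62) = -82.97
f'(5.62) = 27.72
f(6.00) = -72.00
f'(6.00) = 30.00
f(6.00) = -72.00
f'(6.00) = 30.00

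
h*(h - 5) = h^2 - 5*h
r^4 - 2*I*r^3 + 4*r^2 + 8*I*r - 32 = (r - 2)*(r + 2)*(r - 4*I)*(r + 2*I)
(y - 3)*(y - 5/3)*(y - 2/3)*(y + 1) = y^4 - 13*y^3/3 + 25*y^2/9 + 43*y/9 - 10/3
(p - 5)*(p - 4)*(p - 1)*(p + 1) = p^4 - 9*p^3 + 19*p^2 + 9*p - 20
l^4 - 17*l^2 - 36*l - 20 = (l - 5)*(l + 1)*(l + 2)^2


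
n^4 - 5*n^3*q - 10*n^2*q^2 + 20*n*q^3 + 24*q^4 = (n - 6*q)*(n - 2*q)*(n + q)*(n + 2*q)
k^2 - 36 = (k - 6)*(k + 6)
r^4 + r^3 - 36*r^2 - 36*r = r*(r - 6)*(r + 1)*(r + 6)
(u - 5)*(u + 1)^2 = u^3 - 3*u^2 - 9*u - 5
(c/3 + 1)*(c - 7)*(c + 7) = c^3/3 + c^2 - 49*c/3 - 49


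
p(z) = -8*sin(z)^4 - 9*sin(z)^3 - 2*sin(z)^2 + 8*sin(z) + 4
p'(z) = -32*sin(z)^3*cos(z) - 27*sin(z)^2*cos(z) - 4*sin(z)*cos(z) + 8*cos(z)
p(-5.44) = 2.62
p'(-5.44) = -15.54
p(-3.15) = 4.07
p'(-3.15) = -7.96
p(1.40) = -6.22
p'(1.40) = -8.97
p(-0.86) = -1.93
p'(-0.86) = 6.17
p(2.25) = 1.84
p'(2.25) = 16.67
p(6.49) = 5.47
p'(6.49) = 5.64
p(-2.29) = -1.88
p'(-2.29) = -6.16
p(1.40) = -6.22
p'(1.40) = -8.97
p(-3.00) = 2.85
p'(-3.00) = -8.04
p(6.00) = 1.76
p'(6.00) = 7.40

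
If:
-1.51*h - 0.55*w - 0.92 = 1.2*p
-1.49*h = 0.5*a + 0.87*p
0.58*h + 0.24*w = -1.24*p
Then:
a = 1.06225433526012*w + 2.10057803468208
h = -0.334920095205712*w - 0.969738184291058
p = 0.453587215232914 - 0.036892213532812*w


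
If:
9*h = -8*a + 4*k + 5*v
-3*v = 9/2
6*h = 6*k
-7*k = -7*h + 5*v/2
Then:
No Solution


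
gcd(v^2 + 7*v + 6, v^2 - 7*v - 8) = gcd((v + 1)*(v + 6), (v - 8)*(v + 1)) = v + 1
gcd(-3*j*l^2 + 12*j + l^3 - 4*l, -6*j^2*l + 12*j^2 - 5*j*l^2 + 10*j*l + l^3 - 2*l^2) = l - 2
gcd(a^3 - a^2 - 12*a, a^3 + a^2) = a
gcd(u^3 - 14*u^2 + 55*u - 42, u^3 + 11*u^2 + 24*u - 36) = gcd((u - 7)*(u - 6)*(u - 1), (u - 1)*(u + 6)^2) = u - 1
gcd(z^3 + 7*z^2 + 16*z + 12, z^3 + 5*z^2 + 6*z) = z^2 + 5*z + 6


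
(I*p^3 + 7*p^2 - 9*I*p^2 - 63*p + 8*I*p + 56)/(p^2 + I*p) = (I*p^3 + p^2*(7 - 9*I) + p*(-63 + 8*I) + 56)/(p*(p + I))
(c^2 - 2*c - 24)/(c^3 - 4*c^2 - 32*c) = (c - 6)/(c*(c - 8))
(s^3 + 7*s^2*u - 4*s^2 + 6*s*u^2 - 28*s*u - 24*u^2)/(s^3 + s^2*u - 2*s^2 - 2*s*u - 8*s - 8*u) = (s + 6*u)/(s + 2)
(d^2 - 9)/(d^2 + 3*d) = (d - 3)/d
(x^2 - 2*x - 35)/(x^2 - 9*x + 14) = (x + 5)/(x - 2)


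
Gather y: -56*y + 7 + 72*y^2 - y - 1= 72*y^2 - 57*y + 6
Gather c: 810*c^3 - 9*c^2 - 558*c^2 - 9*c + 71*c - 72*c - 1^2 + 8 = 810*c^3 - 567*c^2 - 10*c + 7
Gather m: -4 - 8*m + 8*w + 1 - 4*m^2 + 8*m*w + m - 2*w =-4*m^2 + m*(8*w - 7) + 6*w - 3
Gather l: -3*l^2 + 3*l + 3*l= -3*l^2 + 6*l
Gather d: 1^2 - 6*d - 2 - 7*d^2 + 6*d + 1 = -7*d^2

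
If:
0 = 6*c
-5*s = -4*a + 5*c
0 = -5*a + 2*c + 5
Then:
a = 1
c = 0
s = 4/5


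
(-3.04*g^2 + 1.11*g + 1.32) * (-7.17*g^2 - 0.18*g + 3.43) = 21.7968*g^4 - 7.4115*g^3 - 20.0914*g^2 + 3.5697*g + 4.5276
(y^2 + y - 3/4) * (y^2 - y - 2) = y^4 - 15*y^2/4 - 5*y/4 + 3/2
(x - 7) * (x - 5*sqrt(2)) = x^2 - 5*sqrt(2)*x - 7*x + 35*sqrt(2)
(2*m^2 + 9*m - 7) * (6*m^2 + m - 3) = 12*m^4 + 56*m^3 - 39*m^2 - 34*m + 21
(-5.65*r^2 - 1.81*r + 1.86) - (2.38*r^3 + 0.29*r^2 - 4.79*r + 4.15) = -2.38*r^3 - 5.94*r^2 + 2.98*r - 2.29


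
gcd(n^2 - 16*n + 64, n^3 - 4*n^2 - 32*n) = n - 8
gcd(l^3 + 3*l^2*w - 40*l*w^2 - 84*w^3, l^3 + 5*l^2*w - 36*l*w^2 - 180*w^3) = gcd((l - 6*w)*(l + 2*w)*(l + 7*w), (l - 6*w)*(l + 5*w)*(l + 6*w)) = -l + 6*w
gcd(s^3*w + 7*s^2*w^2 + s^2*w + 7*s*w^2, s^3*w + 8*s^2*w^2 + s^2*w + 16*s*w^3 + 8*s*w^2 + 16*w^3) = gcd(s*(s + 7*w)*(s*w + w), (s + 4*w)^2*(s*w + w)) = s*w + w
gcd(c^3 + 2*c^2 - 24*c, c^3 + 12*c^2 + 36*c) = c^2 + 6*c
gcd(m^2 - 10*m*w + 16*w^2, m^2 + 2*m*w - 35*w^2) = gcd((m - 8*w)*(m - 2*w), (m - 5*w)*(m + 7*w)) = 1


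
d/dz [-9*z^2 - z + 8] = -18*z - 1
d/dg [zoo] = 0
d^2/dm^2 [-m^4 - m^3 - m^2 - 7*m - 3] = -12*m^2 - 6*m - 2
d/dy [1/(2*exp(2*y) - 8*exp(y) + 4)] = (2 - exp(y))*exp(y)/(exp(2*y) - 4*exp(y) + 2)^2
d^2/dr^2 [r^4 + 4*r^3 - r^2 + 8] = 12*r^2 + 24*r - 2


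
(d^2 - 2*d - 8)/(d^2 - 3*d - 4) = (d + 2)/(d + 1)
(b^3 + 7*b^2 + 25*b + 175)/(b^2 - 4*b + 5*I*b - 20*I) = (b^2 + b*(7 - 5*I) - 35*I)/(b - 4)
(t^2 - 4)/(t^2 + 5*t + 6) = (t - 2)/(t + 3)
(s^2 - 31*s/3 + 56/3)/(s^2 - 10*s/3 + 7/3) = (s - 8)/(s - 1)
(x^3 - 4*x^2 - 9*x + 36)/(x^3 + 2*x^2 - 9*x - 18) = (x - 4)/(x + 2)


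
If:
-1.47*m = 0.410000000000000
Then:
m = -0.28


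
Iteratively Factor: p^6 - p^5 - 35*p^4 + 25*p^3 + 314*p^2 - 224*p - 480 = (p + 4)*(p^5 - 5*p^4 - 15*p^3 + 85*p^2 - 26*p - 120) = (p + 1)*(p + 4)*(p^4 - 6*p^3 - 9*p^2 + 94*p - 120) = (p - 3)*(p + 1)*(p + 4)*(p^3 - 3*p^2 - 18*p + 40) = (p - 3)*(p + 1)*(p + 4)^2*(p^2 - 7*p + 10) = (p - 5)*(p - 3)*(p + 1)*(p + 4)^2*(p - 2)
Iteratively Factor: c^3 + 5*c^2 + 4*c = (c)*(c^2 + 5*c + 4) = c*(c + 1)*(c + 4)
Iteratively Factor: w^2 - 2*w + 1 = (w - 1)*(w - 1)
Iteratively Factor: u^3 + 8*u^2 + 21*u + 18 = (u + 2)*(u^2 + 6*u + 9) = (u + 2)*(u + 3)*(u + 3)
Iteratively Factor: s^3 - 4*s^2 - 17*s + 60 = (s + 4)*(s^2 - 8*s + 15) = (s - 3)*(s + 4)*(s - 5)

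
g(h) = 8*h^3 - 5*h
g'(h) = 24*h^2 - 5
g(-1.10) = -5.15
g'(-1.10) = 24.04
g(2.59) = 126.04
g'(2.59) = 155.99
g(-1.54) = -21.52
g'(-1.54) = 51.92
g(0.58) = -1.34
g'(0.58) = 3.07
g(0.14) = -0.68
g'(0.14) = -4.53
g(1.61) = 25.34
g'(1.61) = 57.21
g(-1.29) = -10.72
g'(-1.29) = 34.94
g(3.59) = 352.20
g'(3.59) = 304.31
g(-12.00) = -13764.00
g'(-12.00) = 3451.00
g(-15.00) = -26925.00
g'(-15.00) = 5395.00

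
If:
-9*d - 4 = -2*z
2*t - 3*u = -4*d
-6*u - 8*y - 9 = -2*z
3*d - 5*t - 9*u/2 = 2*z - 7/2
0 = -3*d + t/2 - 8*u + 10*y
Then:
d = 541/224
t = -1651/448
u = 171/224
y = 389/256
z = 5765/448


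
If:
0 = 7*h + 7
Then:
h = -1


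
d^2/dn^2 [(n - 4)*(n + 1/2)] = 2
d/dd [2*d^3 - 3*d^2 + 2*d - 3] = 6*d^2 - 6*d + 2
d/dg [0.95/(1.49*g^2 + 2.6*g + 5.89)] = (-2.831*g - 2.47)/(1.49*g^2 + 2.6*g + 5.89)^2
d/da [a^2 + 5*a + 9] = 2*a + 5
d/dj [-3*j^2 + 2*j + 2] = 2 - 6*j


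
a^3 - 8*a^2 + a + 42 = (a - 7)*(a - 3)*(a + 2)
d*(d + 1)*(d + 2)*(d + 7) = d^4 + 10*d^3 + 23*d^2 + 14*d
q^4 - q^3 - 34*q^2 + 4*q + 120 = (q - 6)*(q - 2)*(q + 2)*(q + 5)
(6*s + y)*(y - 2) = 6*s*y - 12*s + y^2 - 2*y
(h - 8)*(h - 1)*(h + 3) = h^3 - 6*h^2 - 19*h + 24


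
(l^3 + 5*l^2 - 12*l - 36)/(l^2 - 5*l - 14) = (l^2 + 3*l - 18)/(l - 7)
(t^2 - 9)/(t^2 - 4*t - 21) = (t - 3)/(t - 7)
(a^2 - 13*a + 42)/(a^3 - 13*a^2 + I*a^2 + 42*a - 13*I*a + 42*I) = 1/(a + I)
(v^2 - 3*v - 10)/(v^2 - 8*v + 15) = (v + 2)/(v - 3)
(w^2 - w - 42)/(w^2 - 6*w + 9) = (w^2 - w - 42)/(w^2 - 6*w + 9)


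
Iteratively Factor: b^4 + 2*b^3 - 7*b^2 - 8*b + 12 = (b + 3)*(b^3 - b^2 - 4*b + 4) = (b - 1)*(b + 3)*(b^2 - 4) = (b - 2)*(b - 1)*(b + 3)*(b + 2)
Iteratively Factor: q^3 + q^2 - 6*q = (q - 2)*(q^2 + 3*q) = q*(q - 2)*(q + 3)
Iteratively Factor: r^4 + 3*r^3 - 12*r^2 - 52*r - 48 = (r - 4)*(r^3 + 7*r^2 + 16*r + 12) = (r - 4)*(r + 2)*(r^2 + 5*r + 6) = (r - 4)*(r + 2)*(r + 3)*(r + 2)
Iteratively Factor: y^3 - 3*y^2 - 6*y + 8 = (y - 4)*(y^2 + y - 2) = (y - 4)*(y - 1)*(y + 2)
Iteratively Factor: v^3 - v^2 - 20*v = (v + 4)*(v^2 - 5*v) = v*(v + 4)*(v - 5)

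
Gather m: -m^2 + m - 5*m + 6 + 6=-m^2 - 4*m + 12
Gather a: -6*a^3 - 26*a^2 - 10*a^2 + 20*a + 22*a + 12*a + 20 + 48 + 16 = -6*a^3 - 36*a^2 + 54*a + 84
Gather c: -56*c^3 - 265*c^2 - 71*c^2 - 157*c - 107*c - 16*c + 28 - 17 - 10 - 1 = -56*c^3 - 336*c^2 - 280*c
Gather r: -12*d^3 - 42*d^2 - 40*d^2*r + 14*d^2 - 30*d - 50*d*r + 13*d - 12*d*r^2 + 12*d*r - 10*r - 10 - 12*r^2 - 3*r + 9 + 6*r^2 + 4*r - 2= -12*d^3 - 28*d^2 - 17*d + r^2*(-12*d - 6) + r*(-40*d^2 - 38*d - 9) - 3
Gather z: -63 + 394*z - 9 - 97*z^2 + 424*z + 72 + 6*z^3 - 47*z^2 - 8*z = 6*z^3 - 144*z^2 + 810*z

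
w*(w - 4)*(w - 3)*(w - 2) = w^4 - 9*w^3 + 26*w^2 - 24*w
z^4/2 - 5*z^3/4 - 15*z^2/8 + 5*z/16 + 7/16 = (z/2 + 1/2)*(z - 7/2)*(z - 1/2)*(z + 1/2)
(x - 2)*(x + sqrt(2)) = x^2 - 2*x + sqrt(2)*x - 2*sqrt(2)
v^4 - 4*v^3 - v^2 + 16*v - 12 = (v - 3)*(v - 2)*(v - 1)*(v + 2)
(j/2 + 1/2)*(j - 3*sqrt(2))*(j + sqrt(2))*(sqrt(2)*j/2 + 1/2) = sqrt(2)*j^4/4 - 3*j^3/4 + sqrt(2)*j^3/4 - 2*sqrt(2)*j^2 - 3*j^2/4 - 2*sqrt(2)*j - 3*j/2 - 3/2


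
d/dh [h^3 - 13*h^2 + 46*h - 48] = 3*h^2 - 26*h + 46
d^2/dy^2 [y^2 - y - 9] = 2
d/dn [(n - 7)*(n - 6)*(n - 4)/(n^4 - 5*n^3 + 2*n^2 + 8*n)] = (-n^4 + 26*n^3 - 141*n^2 + 84*n + 84)/(n^2*(n^4 - 2*n^3 - 3*n^2 + 4*n + 4))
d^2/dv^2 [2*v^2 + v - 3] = 4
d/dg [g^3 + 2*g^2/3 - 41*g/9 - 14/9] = 3*g^2 + 4*g/3 - 41/9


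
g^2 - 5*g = g*(g - 5)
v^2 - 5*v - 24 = (v - 8)*(v + 3)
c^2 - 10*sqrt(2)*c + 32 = (c - 8*sqrt(2))*(c - 2*sqrt(2))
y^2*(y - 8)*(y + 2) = y^4 - 6*y^3 - 16*y^2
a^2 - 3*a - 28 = (a - 7)*(a + 4)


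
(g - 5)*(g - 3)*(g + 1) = g^3 - 7*g^2 + 7*g + 15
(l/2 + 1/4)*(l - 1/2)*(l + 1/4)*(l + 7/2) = l^4/2 + 15*l^3/8 + 5*l^2/16 - 15*l/32 - 7/64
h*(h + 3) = h^2 + 3*h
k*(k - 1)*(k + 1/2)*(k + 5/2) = k^4 + 2*k^3 - 7*k^2/4 - 5*k/4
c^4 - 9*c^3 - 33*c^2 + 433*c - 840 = (c - 8)*(c - 5)*(c - 3)*(c + 7)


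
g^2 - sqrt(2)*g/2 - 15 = (g - 3*sqrt(2))*(g + 5*sqrt(2)/2)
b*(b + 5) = b^2 + 5*b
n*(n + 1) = n^2 + n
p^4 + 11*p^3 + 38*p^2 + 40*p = p*(p + 2)*(p + 4)*(p + 5)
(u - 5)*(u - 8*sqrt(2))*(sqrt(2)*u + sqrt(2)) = sqrt(2)*u^3 - 16*u^2 - 4*sqrt(2)*u^2 - 5*sqrt(2)*u + 64*u + 80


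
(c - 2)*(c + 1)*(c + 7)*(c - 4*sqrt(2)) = c^4 - 4*sqrt(2)*c^3 + 6*c^3 - 24*sqrt(2)*c^2 - 9*c^2 - 14*c + 36*sqrt(2)*c + 56*sqrt(2)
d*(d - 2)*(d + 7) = d^3 + 5*d^2 - 14*d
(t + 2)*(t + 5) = t^2 + 7*t + 10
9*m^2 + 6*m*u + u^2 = (3*m + u)^2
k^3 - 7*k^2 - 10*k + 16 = (k - 8)*(k - 1)*(k + 2)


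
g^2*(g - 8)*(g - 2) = g^4 - 10*g^3 + 16*g^2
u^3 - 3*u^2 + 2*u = u*(u - 2)*(u - 1)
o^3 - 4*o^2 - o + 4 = (o - 4)*(o - 1)*(o + 1)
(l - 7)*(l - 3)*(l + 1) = l^3 - 9*l^2 + 11*l + 21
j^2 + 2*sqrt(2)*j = j*(j + 2*sqrt(2))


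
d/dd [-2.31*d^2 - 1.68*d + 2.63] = -4.62*d - 1.68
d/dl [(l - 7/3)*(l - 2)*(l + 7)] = 3*l^2 + 16*l/3 - 77/3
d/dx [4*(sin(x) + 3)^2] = 8*(sin(x) + 3)*cos(x)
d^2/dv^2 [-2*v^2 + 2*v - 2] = -4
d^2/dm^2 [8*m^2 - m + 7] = 16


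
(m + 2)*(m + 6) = m^2 + 8*m + 12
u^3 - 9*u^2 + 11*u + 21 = (u - 7)*(u - 3)*(u + 1)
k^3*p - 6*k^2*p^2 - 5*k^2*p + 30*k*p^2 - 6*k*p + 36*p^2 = (k - 6)*(k - 6*p)*(k*p + p)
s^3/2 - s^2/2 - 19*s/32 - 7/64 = (s/2 + 1/4)*(s - 7/4)*(s + 1/4)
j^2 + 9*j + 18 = (j + 3)*(j + 6)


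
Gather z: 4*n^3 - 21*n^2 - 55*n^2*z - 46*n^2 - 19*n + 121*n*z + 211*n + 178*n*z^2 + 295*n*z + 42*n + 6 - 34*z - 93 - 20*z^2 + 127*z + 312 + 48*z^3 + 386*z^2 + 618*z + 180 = 4*n^3 - 67*n^2 + 234*n + 48*z^3 + z^2*(178*n + 366) + z*(-55*n^2 + 416*n + 711) + 405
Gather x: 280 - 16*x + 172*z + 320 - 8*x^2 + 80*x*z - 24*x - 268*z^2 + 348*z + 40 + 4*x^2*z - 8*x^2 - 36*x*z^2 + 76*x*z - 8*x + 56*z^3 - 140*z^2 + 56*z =x^2*(4*z - 16) + x*(-36*z^2 + 156*z - 48) + 56*z^3 - 408*z^2 + 576*z + 640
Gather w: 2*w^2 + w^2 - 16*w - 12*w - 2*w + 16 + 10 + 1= 3*w^2 - 30*w + 27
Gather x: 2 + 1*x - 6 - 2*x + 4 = -x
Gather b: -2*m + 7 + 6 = 13 - 2*m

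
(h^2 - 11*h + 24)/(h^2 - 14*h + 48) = (h - 3)/(h - 6)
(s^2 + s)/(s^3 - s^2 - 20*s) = (s + 1)/(s^2 - s - 20)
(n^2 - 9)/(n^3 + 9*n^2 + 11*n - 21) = (n - 3)/(n^2 + 6*n - 7)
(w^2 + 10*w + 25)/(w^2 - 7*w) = (w^2 + 10*w + 25)/(w*(w - 7))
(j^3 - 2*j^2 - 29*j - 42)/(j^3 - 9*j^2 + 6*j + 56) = (j + 3)/(j - 4)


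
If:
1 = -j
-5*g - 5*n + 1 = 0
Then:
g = 1/5 - n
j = -1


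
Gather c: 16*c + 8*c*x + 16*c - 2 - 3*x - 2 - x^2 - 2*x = c*(8*x + 32) - x^2 - 5*x - 4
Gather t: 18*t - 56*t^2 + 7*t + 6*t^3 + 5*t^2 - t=6*t^3 - 51*t^2 + 24*t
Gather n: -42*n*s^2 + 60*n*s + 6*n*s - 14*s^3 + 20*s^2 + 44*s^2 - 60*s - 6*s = n*(-42*s^2 + 66*s) - 14*s^3 + 64*s^2 - 66*s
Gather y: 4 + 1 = 5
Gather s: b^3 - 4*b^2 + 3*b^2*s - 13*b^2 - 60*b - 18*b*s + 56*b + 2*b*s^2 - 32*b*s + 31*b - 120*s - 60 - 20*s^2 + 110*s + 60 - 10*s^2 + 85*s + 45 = b^3 - 17*b^2 + 27*b + s^2*(2*b - 30) + s*(3*b^2 - 50*b + 75) + 45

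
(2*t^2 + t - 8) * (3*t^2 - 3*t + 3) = 6*t^4 - 3*t^3 - 21*t^2 + 27*t - 24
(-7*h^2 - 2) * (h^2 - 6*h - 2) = -7*h^4 + 42*h^3 + 12*h^2 + 12*h + 4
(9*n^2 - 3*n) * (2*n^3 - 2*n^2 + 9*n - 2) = 18*n^5 - 24*n^4 + 87*n^3 - 45*n^2 + 6*n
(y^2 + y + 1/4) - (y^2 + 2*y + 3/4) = -y - 1/2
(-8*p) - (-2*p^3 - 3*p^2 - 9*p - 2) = 2*p^3 + 3*p^2 + p + 2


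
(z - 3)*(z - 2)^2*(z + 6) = z^4 - z^3 - 26*z^2 + 84*z - 72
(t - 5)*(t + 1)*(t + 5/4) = t^3 - 11*t^2/4 - 10*t - 25/4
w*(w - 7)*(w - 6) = w^3 - 13*w^2 + 42*w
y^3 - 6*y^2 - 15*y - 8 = (y - 8)*(y + 1)^2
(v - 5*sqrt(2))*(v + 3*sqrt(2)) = v^2 - 2*sqrt(2)*v - 30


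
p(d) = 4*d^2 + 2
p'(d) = 8*d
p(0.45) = 2.81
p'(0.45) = 3.60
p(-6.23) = 157.25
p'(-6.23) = -49.84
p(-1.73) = 13.97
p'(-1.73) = -13.84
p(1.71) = 13.70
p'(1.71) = 13.68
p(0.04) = 2.01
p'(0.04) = 0.32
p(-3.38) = 47.70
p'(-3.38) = -27.04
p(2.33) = 23.72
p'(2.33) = 18.64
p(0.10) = 2.04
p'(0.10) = 0.80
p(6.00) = 146.00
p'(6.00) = 48.00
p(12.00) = 578.00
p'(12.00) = 96.00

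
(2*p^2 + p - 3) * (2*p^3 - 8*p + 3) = 4*p^5 + 2*p^4 - 22*p^3 - 2*p^2 + 27*p - 9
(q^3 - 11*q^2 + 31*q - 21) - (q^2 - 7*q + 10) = q^3 - 12*q^2 + 38*q - 31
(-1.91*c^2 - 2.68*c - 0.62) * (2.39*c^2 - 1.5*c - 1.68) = -4.5649*c^4 - 3.5402*c^3 + 5.747*c^2 + 5.4324*c + 1.0416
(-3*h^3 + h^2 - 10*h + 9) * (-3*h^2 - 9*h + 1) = 9*h^5 + 24*h^4 + 18*h^3 + 64*h^2 - 91*h + 9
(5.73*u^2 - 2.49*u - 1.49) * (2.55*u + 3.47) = 14.6115*u^3 + 13.5336*u^2 - 12.4398*u - 5.1703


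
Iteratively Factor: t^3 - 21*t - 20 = (t - 5)*(t^2 + 5*t + 4) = (t - 5)*(t + 1)*(t + 4)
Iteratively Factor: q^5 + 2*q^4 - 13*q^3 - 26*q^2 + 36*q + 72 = (q - 2)*(q^4 + 4*q^3 - 5*q^2 - 36*q - 36) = (q - 2)*(q + 2)*(q^3 + 2*q^2 - 9*q - 18) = (q - 2)*(q + 2)^2*(q^2 - 9) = (q - 3)*(q - 2)*(q + 2)^2*(q + 3)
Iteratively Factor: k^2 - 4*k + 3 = (k - 3)*(k - 1)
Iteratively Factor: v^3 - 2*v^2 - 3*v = (v)*(v^2 - 2*v - 3) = v*(v + 1)*(v - 3)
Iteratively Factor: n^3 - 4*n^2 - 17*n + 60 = (n - 5)*(n^2 + n - 12) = (n - 5)*(n - 3)*(n + 4)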